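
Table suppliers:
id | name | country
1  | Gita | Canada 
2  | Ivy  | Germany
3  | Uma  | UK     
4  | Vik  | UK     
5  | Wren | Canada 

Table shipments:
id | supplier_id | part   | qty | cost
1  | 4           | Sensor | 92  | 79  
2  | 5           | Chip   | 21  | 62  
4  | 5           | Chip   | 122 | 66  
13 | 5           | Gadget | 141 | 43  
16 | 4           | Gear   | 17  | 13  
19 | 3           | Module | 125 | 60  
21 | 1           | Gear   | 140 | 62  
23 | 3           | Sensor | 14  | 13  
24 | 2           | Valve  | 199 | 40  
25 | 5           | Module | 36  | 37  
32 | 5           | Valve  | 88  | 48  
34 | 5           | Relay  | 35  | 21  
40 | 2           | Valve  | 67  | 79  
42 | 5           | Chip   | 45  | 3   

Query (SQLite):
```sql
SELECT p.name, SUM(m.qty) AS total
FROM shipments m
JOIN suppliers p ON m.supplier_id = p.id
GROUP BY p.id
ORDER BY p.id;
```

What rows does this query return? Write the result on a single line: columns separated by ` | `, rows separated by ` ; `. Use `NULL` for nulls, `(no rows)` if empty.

Join each shipments row to its suppliers via supplier_id.
Group joined rows by suppliers.id; compute SUM(m.qty) per group.
  1: ids {21} → SUM(m.qty)=140
  2: ids {24, 40} → SUM(m.qty)=266
  3: ids {19, 23} → SUM(m.qty)=139
  4: ids {1, 16} → SUM(m.qty)=109
  5: ids {2, 4, 13, 25, 32, 34, 42} → SUM(m.qty)=488

Gita | 140 ; Ivy | 266 ; Uma | 139 ; Vik | 109 ; Wren | 488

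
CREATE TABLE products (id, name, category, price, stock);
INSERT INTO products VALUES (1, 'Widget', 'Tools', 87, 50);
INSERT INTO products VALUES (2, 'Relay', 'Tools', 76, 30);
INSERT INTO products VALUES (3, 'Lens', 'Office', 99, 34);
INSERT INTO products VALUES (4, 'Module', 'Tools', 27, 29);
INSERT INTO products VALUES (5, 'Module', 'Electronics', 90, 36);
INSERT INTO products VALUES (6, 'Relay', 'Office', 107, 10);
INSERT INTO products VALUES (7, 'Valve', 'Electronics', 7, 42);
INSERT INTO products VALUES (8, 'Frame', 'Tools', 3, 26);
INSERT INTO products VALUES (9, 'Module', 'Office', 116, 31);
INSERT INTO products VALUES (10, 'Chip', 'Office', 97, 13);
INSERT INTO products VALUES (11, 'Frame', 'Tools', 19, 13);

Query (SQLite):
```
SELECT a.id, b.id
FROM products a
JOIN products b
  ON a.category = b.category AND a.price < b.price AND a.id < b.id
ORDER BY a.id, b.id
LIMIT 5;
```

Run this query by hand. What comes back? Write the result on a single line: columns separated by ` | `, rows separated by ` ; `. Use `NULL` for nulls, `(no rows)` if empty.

3 | 6 ; 3 | 9 ; 6 | 9 ; 8 | 11

Pairs (a,b) with same category, a.price < b.price, a.id < b.id.
category groups: Electronics:{5,7} Office:{3,6,9,10} Tools:{1,2,4,8,11}
Ordered by (a.id, b.id); first 5.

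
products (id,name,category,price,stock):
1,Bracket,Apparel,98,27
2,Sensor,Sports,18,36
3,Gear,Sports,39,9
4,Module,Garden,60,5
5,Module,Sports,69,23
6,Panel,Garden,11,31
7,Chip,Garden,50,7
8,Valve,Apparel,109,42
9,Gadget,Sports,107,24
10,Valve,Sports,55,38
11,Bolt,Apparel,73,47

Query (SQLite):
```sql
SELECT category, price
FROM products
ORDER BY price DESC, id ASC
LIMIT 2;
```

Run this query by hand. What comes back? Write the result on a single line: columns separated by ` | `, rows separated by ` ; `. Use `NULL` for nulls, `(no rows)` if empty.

Apparel | 109 ; Sports | 107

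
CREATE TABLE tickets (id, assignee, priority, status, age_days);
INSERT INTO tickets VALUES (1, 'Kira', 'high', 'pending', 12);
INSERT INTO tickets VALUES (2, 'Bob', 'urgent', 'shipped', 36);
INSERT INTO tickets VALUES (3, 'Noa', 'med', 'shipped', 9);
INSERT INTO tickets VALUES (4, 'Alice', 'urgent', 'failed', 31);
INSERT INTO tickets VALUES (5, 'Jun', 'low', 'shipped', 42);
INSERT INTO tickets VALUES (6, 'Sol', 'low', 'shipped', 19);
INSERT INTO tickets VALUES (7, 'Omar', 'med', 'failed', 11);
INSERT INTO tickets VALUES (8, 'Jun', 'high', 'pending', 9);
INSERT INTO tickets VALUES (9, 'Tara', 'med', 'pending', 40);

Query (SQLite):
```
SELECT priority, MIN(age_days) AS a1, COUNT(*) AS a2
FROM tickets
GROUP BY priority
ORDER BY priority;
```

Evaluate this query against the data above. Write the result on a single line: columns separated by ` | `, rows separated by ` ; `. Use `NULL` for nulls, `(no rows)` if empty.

high | 9 | 2 ; low | 19 | 2 ; med | 9 | 3 ; urgent | 31 | 2

Group tickets by priority.
Per group compute: MIN(age_days), COUNT(*).
  high: ids {1, 8} → MIN(age_days)=9, COUNT(*)=2
  low: ids {5, 6} → MIN(age_days)=19, COUNT(*)=2
  med: ids {3, 7, 9} → MIN(age_days)=9, COUNT(*)=3
  urgent: ids {2, 4} → MIN(age_days)=31, COUNT(*)=2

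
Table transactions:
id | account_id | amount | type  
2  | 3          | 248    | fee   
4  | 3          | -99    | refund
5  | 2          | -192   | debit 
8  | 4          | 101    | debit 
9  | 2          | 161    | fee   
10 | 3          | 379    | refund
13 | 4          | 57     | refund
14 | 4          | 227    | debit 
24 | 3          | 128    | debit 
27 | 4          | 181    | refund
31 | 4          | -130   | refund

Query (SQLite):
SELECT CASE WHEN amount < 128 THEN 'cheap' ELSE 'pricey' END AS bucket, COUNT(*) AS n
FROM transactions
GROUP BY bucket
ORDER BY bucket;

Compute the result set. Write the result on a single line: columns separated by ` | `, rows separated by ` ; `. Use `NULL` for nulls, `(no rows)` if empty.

cheap | 5 ; pricey | 6

Bucket rows by amount < 128 → 'cheap' else 'pricey'; count each bucket.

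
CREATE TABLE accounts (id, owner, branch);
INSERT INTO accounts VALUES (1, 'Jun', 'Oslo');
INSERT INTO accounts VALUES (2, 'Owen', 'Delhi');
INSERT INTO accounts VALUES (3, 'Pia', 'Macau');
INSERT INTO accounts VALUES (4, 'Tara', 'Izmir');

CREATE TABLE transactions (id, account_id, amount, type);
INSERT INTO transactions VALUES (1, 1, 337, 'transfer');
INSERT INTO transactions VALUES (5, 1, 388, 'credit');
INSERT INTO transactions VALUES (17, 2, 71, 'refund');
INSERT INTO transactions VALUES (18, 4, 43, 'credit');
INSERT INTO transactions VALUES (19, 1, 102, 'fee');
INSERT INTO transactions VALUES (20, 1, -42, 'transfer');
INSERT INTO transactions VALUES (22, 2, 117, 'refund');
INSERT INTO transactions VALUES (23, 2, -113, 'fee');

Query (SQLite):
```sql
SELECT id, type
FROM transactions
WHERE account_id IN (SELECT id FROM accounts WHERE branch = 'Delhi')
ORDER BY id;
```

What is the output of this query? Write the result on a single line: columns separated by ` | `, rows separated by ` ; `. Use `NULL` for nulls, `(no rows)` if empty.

17 | refund ; 22 | refund ; 23 | fee

Inner query: accounts.id where branch = 'Delhi'.
Outer: keep transactions rows whose account_id is in that set.
Inner query → {2}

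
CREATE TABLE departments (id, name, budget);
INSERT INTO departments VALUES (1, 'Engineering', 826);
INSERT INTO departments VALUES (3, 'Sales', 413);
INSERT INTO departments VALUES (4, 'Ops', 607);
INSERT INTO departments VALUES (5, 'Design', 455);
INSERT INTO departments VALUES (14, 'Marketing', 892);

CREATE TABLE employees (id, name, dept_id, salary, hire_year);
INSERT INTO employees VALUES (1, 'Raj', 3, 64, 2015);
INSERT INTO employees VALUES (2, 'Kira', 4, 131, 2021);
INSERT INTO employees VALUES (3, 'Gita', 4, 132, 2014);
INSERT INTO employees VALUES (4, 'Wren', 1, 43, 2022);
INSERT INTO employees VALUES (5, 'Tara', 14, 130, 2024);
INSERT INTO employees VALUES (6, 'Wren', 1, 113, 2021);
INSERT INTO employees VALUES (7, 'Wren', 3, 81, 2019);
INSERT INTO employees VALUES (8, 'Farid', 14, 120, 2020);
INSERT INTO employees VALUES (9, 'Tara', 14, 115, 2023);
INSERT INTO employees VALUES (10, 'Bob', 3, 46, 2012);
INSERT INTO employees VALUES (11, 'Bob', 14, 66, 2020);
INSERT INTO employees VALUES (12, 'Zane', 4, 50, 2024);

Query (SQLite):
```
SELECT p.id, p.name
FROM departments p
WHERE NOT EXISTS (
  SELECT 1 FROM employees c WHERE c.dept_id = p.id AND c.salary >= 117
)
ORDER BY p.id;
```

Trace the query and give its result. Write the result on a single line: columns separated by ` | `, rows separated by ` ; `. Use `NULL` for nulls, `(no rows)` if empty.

1 | Engineering ; 3 | Sales ; 5 | Design

For each departments row, check whether any employees with matching dept_id has salary >= 117.
Keep rows where that is false.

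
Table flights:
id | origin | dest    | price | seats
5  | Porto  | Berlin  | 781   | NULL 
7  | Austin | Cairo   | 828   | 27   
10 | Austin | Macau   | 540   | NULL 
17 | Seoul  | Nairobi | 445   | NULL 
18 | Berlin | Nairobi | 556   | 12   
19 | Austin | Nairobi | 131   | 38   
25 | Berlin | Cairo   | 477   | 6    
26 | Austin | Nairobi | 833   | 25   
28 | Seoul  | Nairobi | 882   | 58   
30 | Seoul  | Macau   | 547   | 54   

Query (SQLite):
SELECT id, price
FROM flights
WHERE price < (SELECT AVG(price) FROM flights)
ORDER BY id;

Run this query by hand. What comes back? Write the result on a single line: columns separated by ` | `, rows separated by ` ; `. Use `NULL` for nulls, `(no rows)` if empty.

10 | 540 ; 17 | 445 ; 18 | 556 ; 19 | 131 ; 25 | 477 ; 30 | 547

Scalar subquery: AVG(price) over all flights rows = 602.0.
Keep rows where price < that value.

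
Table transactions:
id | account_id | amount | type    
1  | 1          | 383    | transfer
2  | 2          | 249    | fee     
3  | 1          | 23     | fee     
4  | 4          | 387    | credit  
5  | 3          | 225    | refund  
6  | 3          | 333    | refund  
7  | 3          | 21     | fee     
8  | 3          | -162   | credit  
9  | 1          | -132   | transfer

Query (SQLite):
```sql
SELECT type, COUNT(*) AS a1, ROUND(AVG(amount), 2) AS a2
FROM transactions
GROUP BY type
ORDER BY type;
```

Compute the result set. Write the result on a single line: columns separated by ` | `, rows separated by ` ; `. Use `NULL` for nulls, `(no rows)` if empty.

Group transactions by type.
Per group compute: COUNT(*), ROUND(AVG(amount), 2).
  credit: ids {4, 8} → COUNT(*)=2, ROUND(AVG(amount), 2)=112.5
  fee: ids {2, 3, 7} → COUNT(*)=3, ROUND(AVG(amount), 2)=97.67
  refund: ids {5, 6} → COUNT(*)=2, ROUND(AVG(amount), 2)=279
  transfer: ids {1, 9} → COUNT(*)=2, ROUND(AVG(amount), 2)=125.5

credit | 2 | 112.5 ; fee | 3 | 97.67 ; refund | 2 | 279 ; transfer | 2 | 125.5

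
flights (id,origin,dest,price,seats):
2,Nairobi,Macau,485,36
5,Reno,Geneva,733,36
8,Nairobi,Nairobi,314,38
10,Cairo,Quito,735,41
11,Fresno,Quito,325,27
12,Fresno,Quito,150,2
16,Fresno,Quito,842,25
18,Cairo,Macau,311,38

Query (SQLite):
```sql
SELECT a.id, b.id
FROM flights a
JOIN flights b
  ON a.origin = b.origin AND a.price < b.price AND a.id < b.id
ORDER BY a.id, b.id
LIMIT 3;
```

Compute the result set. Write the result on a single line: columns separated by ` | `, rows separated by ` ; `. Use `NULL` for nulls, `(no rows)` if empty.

Pairs (a,b) with same origin, a.price < b.price, a.id < b.id.
origin groups: Cairo:{10,18} Fresno:{11,12,16} Nairobi:{2,8} Reno:{5}
Ordered by (a.id, b.id); first 3.

11 | 16 ; 12 | 16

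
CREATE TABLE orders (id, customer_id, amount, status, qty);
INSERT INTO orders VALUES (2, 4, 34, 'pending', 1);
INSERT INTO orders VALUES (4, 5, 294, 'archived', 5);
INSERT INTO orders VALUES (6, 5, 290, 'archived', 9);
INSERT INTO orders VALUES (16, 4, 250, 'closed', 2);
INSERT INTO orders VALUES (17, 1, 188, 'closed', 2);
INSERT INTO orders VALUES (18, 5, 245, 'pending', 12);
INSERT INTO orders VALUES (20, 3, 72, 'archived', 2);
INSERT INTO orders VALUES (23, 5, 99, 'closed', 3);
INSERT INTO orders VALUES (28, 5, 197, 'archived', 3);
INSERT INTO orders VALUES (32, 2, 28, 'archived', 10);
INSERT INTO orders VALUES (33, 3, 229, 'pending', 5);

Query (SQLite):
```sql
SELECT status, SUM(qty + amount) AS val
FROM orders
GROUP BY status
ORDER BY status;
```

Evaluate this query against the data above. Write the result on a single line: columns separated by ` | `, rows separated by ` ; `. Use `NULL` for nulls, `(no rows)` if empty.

For each row compute qty + amount.
Group by status; take SUM of the expression per group.
  archived: ids {4, 6, 20, 28, 32} → SUM(qty + amount)=910
  closed: ids {16, 17, 23} → SUM(qty + amount)=544
  pending: ids {2, 18, 33} → SUM(qty + amount)=526

archived | 910 ; closed | 544 ; pending | 526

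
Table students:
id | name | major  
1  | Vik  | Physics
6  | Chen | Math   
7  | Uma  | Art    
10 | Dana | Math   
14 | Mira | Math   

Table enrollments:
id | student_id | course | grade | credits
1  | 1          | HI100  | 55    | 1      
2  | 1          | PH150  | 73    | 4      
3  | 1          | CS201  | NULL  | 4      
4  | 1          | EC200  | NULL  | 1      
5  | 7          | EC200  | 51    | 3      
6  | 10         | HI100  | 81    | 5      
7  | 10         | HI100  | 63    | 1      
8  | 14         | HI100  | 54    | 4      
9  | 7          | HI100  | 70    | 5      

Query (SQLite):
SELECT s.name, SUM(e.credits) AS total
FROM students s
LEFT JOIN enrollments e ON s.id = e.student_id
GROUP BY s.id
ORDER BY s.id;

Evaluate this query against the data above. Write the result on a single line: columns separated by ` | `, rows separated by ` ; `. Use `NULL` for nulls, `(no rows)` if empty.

Vik | 10 ; Chen | NULL ; Uma | 8 ; Dana | 6 ; Mira | 4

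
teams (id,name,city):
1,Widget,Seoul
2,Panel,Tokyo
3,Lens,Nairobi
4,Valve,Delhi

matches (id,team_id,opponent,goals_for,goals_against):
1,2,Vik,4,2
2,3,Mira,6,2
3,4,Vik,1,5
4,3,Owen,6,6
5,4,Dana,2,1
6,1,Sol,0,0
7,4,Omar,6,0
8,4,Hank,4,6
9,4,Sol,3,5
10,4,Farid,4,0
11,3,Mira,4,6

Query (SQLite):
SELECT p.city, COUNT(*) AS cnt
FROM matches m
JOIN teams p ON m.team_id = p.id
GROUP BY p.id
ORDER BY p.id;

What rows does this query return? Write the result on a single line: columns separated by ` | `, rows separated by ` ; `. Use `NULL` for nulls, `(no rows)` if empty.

Seoul | 1 ; Tokyo | 1 ; Nairobi | 3 ; Delhi | 6

Join each matches row to its teams via team_id.
Group joined rows by teams.id; compute COUNT(*) per group.
  1: ids {6} → COUNT(*)=1
  2: ids {1} → COUNT(*)=1
  3: ids {2, 4, 11} → COUNT(*)=3
  4: ids {3, 5, 7, 8, 9, 10} → COUNT(*)=6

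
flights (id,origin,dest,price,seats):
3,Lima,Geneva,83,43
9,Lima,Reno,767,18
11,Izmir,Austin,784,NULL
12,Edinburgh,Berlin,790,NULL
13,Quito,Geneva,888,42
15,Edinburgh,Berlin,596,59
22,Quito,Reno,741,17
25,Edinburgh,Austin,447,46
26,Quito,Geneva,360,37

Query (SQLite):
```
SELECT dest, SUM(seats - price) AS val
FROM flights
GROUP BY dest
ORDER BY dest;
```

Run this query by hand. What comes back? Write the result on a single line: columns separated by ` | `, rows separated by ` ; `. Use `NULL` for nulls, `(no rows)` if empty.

Austin | -401 ; Berlin | -537 ; Geneva | -1209 ; Reno | -1473

For each row compute seats - price.
Group by dest; take SUM of the expression per group.
  Austin: ids {11, 25} → SUM(seats - price)=-401
  Berlin: ids {12, 15} → SUM(seats - price)=-537
  Geneva: ids {3, 13, 26} → SUM(seats - price)=-1209
  Reno: ids {9, 22} → SUM(seats - price)=-1473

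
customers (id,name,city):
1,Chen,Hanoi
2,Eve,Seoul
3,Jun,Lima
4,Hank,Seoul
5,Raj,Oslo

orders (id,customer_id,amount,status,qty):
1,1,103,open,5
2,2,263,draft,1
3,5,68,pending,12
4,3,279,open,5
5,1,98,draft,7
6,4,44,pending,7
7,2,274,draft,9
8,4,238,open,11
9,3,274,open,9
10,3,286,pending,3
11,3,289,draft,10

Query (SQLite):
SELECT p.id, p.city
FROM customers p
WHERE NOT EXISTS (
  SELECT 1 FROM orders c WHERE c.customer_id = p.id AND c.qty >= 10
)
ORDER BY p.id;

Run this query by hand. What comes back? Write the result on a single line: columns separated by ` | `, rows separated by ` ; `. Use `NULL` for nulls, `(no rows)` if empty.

1 | Hanoi ; 2 | Seoul

For each customers row, check whether any orders with matching customer_id has qty >= 10.
Keep rows where that is false.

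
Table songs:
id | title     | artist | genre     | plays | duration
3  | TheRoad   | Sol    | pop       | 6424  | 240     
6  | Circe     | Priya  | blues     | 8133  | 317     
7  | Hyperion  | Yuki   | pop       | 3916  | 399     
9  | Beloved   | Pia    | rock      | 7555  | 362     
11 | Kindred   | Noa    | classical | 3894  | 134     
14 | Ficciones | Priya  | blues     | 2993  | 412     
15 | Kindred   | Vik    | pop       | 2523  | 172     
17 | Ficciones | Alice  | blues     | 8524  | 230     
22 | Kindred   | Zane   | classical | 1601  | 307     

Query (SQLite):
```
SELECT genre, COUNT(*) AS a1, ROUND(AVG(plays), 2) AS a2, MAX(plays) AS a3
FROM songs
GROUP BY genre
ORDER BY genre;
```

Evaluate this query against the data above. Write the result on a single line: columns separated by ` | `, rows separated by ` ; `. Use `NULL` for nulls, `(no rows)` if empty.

Group songs by genre.
Per group compute: COUNT(*), ROUND(AVG(plays), 2), MAX(plays).
  blues: ids {6, 14, 17} → COUNT(*)=3, ROUND(AVG(plays), 2)=6550, MAX(plays)=8524
  classical: ids {11, 22} → COUNT(*)=2, ROUND(AVG(plays), 2)=2747.5, MAX(plays)=3894
  pop: ids {3, 7, 15} → COUNT(*)=3, ROUND(AVG(plays), 2)=4287.67, MAX(plays)=6424
  rock: ids {9} → COUNT(*)=1, ROUND(AVG(plays), 2)=7555, MAX(plays)=7555

blues | 3 | 6550 | 8524 ; classical | 2 | 2747.5 | 3894 ; pop | 3 | 4287.67 | 6424 ; rock | 1 | 7555 | 7555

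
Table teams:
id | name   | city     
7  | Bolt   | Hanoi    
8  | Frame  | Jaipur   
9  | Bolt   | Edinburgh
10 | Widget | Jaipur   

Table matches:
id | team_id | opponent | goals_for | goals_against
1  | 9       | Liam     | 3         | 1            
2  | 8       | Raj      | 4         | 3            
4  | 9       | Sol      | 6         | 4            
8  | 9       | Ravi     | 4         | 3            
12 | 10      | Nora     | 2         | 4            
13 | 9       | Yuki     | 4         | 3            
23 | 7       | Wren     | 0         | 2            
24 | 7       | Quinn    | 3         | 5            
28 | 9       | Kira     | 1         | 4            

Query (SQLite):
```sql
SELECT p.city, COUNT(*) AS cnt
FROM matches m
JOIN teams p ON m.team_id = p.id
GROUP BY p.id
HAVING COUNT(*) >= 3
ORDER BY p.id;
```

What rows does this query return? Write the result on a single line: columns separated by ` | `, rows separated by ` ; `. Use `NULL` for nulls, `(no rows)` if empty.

Join each matches row to its teams via team_id.
Group joined rows by teams.id; compute COUNT(*) per group.
HAVING: keep groups with count ≥ 3.
  7: ids {23, 24} → COUNT(*)=2
  8: ids {2} → COUNT(*)=1
  9: ids {1, 4, 8, 13, 28} → COUNT(*)=5
  10: ids {12} → COUNT(*)=1

Edinburgh | 5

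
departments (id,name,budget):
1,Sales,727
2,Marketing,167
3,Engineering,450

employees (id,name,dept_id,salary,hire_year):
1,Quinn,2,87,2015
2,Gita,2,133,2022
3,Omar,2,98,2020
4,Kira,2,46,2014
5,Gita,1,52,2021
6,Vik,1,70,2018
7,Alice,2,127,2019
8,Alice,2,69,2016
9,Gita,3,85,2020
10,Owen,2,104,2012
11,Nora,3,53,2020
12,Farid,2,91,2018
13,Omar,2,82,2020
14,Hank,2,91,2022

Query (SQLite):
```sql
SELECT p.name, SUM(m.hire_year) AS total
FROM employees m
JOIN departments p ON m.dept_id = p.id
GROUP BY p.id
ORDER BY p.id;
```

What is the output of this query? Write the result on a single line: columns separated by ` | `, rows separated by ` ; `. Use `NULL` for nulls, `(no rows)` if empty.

Join each employees row to its departments via dept_id.
Group joined rows by departments.id; compute SUM(m.hire_year) per group.
  1: ids {5, 6} → SUM(m.hire_year)=4039
  2: ids {1, 2, 3, 4, 7, 8, 10, 12, 13, 14} → SUM(m.hire_year)=20178
  3: ids {9, 11} → SUM(m.hire_year)=4040

Sales | 4039 ; Marketing | 20178 ; Engineering | 4040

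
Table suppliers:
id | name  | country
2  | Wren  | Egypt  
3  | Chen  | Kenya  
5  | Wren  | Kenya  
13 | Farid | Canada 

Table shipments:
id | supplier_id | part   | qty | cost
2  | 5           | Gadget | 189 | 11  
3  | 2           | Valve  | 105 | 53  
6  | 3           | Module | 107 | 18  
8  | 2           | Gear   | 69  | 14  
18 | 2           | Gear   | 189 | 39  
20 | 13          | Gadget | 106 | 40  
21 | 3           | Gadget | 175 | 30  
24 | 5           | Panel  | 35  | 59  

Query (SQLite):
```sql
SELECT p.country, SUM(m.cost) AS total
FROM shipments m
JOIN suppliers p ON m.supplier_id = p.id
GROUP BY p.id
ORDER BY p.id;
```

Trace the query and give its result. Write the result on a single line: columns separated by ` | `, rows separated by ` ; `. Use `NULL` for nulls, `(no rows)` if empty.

Join each shipments row to its suppliers via supplier_id.
Group joined rows by suppliers.id; compute SUM(m.cost) per group.
  2: ids {3, 8, 18} → SUM(m.cost)=106
  3: ids {6, 21} → SUM(m.cost)=48
  5: ids {2, 24} → SUM(m.cost)=70
  13: ids {20} → SUM(m.cost)=40

Egypt | 106 ; Kenya | 48 ; Kenya | 70 ; Canada | 40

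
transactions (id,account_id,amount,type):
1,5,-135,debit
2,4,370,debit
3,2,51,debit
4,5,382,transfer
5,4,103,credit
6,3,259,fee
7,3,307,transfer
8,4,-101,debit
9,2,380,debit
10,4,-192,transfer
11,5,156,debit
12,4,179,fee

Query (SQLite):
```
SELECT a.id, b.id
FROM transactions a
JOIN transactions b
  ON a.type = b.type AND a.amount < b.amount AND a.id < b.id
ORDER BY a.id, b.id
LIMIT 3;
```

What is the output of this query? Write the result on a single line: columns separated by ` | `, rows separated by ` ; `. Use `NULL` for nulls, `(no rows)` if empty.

Pairs (a,b) with same type, a.amount < b.amount, a.id < b.id.
type groups: credit:{5} debit:{1,2,3,8,9,11} fee:{6,12} transfer:{4,7,10}
Ordered by (a.id, b.id); first 3.

1 | 2 ; 1 | 3 ; 1 | 8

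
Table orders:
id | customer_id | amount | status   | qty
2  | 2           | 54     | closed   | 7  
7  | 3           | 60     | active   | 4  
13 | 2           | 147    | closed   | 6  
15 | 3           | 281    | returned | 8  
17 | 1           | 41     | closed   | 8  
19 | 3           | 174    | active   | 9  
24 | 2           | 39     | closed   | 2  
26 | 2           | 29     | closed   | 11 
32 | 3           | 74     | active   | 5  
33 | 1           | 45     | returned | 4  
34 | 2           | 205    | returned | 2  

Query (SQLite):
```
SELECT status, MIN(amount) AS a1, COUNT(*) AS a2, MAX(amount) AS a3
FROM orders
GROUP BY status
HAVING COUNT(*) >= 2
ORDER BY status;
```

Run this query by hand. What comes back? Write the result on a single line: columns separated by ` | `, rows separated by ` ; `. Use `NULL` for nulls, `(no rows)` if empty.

Group orders by status.
Per group compute: MIN(amount), COUNT(*), MAX(amount).
HAVING: drop groups with fewer than 2 rows.
  active: ids {7, 19, 32} → MIN(amount)=60, COUNT(*)=3, MAX(amount)=174
  closed: ids {2, 13, 17, 24, 26} → MIN(amount)=29, COUNT(*)=5, MAX(amount)=147
  returned: ids {15, 33, 34} → MIN(amount)=45, COUNT(*)=3, MAX(amount)=281

active | 60 | 3 | 174 ; closed | 29 | 5 | 147 ; returned | 45 | 3 | 281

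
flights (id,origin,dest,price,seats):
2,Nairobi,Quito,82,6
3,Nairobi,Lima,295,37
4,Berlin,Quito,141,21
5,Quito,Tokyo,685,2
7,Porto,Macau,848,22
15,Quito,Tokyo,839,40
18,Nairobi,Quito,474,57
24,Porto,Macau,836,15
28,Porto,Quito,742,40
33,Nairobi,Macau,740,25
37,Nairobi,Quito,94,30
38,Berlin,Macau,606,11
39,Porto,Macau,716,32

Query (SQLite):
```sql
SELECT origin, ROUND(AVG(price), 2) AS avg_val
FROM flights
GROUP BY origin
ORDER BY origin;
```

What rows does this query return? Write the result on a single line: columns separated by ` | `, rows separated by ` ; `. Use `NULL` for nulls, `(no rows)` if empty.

Berlin | 373.5 ; Nairobi | 337 ; Porto | 785.5 ; Quito | 762

Partition flights by origin; compute ROUND(AVG(price), 2) within each group.
  Berlin: ids {4, 38} → ROUND(AVG(price), 2)=373.5
  Nairobi: ids {2, 3, 18, 33, 37} → ROUND(AVG(price), 2)=337
  Porto: ids {7, 24, 28, 39} → ROUND(AVG(price), 2)=785.5
  Quito: ids {5, 15} → ROUND(AVG(price), 2)=762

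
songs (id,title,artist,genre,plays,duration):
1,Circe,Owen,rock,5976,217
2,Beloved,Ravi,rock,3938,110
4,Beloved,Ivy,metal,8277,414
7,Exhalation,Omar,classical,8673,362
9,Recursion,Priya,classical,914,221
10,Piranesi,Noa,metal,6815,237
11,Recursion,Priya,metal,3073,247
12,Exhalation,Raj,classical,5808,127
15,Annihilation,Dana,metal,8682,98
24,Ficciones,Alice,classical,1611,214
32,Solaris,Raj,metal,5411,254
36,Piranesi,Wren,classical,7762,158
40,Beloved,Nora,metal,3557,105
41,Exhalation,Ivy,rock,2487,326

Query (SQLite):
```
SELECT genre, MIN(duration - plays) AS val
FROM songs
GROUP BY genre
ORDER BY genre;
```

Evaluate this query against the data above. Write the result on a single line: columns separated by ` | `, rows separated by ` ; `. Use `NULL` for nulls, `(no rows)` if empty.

For each row compute duration - plays.
Group by genre; take MIN of the expression per group.
  classical: ids {7, 9, 12, 24, 36} → MIN(duration - plays)=-8311
  metal: ids {4, 10, 11, 15, 32, 40} → MIN(duration - plays)=-8584
  rock: ids {1, 2, 41} → MIN(duration - plays)=-5759

classical | -8311 ; metal | -8584 ; rock | -5759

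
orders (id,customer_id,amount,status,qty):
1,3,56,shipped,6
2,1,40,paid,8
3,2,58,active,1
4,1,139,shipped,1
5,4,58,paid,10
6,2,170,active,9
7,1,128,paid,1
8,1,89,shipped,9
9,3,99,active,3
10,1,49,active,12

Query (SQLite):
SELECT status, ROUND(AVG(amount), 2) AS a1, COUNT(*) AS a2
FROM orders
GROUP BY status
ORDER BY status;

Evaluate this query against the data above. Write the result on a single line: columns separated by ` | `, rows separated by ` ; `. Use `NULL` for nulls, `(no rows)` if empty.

Group orders by status.
Per group compute: ROUND(AVG(amount), 2), COUNT(*).
  active: ids {3, 6, 9, 10} → ROUND(AVG(amount), 2)=94, COUNT(*)=4
  paid: ids {2, 5, 7} → ROUND(AVG(amount), 2)=75.33, COUNT(*)=3
  shipped: ids {1, 4, 8} → ROUND(AVG(amount), 2)=94.67, COUNT(*)=3

active | 94 | 4 ; paid | 75.33 | 3 ; shipped | 94.67 | 3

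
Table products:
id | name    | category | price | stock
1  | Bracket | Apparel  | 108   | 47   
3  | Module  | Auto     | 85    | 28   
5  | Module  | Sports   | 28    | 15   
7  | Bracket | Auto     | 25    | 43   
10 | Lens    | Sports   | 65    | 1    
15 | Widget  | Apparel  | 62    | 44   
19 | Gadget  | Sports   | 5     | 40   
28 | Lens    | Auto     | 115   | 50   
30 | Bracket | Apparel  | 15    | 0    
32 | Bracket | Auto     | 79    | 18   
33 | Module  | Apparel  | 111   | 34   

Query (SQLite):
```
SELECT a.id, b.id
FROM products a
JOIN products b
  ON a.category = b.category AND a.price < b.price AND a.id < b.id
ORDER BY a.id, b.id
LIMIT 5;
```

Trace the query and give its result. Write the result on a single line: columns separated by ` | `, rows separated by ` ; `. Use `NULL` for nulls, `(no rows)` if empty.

Pairs (a,b) with same category, a.price < b.price, a.id < b.id.
category groups: Apparel:{1,15,30,33} Auto:{3,7,28,32} Sports:{5,10,19}
Ordered by (a.id, b.id); first 5.

1 | 33 ; 3 | 28 ; 5 | 10 ; 7 | 28 ; 7 | 32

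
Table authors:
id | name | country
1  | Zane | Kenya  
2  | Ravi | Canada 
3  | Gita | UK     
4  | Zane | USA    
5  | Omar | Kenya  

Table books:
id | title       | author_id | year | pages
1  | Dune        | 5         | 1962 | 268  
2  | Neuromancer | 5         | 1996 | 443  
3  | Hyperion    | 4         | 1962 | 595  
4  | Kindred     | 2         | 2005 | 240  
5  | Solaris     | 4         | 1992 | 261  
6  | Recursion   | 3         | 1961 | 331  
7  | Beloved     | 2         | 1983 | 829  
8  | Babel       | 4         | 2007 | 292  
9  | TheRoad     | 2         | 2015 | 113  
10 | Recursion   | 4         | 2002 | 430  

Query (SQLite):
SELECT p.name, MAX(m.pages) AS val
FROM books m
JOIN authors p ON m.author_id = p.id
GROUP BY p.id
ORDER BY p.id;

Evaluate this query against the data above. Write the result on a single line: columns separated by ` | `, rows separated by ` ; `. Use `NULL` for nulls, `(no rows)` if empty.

Ravi | 829 ; Gita | 331 ; Zane | 595 ; Omar | 443

Join each books row to its authors via author_id.
Group joined rows by authors.id; compute MAX(m.pages) per group.
  2: ids {4, 7, 9} → MAX(m.pages)=829
  3: ids {6} → MAX(m.pages)=331
  4: ids {3, 5, 8, 10} → MAX(m.pages)=595
  5: ids {1, 2} → MAX(m.pages)=443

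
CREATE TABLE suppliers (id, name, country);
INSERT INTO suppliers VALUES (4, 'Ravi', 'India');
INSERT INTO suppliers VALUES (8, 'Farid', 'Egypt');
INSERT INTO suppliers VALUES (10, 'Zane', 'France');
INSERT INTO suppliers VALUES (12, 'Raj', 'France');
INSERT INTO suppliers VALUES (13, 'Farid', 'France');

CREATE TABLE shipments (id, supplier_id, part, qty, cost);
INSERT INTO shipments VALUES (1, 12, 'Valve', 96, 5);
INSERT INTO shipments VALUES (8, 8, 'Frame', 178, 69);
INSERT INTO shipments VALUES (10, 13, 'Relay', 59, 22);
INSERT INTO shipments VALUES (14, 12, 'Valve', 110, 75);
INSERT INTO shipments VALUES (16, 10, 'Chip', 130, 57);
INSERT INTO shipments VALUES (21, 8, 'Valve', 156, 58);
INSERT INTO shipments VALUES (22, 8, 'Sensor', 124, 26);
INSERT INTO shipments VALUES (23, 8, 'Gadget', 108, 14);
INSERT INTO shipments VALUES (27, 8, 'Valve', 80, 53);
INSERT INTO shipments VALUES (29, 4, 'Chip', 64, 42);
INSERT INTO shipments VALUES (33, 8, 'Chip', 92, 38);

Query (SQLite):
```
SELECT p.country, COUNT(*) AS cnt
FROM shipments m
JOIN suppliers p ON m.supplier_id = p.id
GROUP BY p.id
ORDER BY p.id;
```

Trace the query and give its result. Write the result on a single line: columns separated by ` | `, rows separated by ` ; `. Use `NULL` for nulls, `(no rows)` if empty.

Join each shipments row to its suppliers via supplier_id.
Group joined rows by suppliers.id; compute COUNT(*) per group.
  4: ids {29} → COUNT(*)=1
  8: ids {8, 21, 22, 23, 27, 33} → COUNT(*)=6
  10: ids {16} → COUNT(*)=1
  12: ids {1, 14} → COUNT(*)=2
  13: ids {10} → COUNT(*)=1

India | 1 ; Egypt | 6 ; France | 1 ; France | 2 ; France | 1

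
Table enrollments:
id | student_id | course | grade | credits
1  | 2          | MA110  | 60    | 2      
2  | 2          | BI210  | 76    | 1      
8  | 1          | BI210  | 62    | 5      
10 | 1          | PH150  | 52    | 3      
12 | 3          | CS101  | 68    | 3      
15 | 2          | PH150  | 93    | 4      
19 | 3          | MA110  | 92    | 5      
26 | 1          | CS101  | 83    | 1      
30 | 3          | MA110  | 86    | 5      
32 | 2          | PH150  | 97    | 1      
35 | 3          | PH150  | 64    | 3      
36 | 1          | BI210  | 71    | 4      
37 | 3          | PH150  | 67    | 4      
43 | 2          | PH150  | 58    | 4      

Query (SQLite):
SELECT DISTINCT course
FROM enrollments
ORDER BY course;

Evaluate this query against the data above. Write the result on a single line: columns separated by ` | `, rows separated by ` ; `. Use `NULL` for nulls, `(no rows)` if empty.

BI210 ; CS101 ; MA110 ; PH150

Collect distinct course values from enrollments.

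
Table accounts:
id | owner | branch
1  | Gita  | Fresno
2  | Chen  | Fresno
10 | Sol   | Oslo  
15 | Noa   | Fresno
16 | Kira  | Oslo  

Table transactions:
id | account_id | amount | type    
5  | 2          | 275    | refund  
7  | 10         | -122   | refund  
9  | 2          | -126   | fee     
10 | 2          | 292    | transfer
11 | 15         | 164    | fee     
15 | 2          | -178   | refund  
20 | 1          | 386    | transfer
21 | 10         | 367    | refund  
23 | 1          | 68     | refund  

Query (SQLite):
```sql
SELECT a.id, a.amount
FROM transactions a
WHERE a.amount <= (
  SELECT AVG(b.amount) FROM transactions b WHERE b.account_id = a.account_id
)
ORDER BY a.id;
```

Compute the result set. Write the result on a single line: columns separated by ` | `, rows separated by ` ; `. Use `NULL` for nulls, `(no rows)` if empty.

For each transactions row a, compute AVG(amount) over rows sharing a.account_id.
Keep row a if a.amount <= that per-group AVG.
  account_id=1: AVG(amount) = 227.0
  account_id=2: AVG(amount) = 65.75
  account_id=10: AVG(amount) = 122.5
  account_id=15: AVG(amount) = 164.0

7 | -122 ; 9 | -126 ; 11 | 164 ; 15 | -178 ; 23 | 68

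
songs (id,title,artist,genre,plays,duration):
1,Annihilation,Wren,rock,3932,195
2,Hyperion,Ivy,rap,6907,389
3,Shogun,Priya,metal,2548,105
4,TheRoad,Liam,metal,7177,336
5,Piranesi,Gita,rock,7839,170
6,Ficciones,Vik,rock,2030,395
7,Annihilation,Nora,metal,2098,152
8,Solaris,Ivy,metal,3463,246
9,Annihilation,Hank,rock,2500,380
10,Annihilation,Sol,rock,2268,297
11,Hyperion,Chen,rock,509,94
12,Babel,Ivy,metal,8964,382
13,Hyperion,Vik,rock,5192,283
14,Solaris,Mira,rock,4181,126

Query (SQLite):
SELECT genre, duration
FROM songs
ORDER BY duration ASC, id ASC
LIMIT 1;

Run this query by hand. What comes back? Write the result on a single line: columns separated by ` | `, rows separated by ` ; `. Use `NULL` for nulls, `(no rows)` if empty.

rock | 94

Sort by duration asc, tiebreak id asc: (94, id=11), (105, id=3), (126, id=14), (152, id=7) …. Take first 1.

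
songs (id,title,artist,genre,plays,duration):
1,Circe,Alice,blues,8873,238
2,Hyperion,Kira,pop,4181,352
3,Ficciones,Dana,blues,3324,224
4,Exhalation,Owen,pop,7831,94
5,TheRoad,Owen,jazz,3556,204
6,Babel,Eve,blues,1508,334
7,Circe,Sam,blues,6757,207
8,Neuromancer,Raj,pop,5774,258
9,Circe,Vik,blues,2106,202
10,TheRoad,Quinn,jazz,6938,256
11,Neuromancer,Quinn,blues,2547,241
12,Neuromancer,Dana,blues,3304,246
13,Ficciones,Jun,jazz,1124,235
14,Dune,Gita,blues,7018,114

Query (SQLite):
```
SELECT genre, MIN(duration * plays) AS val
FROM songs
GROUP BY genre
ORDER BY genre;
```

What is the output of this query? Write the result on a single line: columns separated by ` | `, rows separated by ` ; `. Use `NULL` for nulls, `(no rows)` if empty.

blues | 425412 ; jazz | 264140 ; pop | 736114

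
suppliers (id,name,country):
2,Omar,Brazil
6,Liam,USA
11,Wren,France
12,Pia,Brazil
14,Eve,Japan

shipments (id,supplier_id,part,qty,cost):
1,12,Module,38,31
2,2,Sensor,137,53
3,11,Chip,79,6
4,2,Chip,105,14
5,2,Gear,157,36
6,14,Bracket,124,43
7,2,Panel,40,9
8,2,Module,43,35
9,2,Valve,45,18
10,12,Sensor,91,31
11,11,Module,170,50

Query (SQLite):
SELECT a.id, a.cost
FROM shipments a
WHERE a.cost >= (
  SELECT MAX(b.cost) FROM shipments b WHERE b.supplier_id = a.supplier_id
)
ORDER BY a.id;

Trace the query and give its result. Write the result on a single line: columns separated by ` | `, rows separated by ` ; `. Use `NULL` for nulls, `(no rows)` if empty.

For each shipments row a, compute MAX(cost) over rows sharing a.supplier_id.
Keep row a if a.cost >= that per-group MAX.
  supplier_id=2: MAX(cost) = 53
  supplier_id=11: MAX(cost) = 50
  supplier_id=12: MAX(cost) = 31
  supplier_id=14: MAX(cost) = 43

1 | 31 ; 2 | 53 ; 6 | 43 ; 10 | 31 ; 11 | 50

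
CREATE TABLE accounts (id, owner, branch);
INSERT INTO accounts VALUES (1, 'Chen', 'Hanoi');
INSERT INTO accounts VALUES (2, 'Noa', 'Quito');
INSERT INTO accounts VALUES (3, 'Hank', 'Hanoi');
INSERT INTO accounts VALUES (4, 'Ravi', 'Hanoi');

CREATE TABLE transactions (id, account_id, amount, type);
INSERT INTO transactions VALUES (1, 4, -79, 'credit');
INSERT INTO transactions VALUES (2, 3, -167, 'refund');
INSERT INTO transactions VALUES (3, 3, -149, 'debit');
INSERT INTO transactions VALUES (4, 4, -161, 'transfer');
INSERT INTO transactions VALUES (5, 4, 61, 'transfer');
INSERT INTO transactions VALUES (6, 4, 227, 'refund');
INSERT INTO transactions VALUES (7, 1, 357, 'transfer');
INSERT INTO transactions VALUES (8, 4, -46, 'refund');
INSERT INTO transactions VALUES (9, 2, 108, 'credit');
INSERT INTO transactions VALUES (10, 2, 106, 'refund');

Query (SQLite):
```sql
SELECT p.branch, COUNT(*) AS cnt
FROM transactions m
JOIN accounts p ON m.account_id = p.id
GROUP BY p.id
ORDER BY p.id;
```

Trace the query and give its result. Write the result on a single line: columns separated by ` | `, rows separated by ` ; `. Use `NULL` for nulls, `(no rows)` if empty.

Join each transactions row to its accounts via account_id.
Group joined rows by accounts.id; compute COUNT(*) per group.
  1: ids {7} → COUNT(*)=1
  2: ids {9, 10} → COUNT(*)=2
  3: ids {2, 3} → COUNT(*)=2
  4: ids {1, 4, 5, 6, 8} → COUNT(*)=5

Hanoi | 1 ; Quito | 2 ; Hanoi | 2 ; Hanoi | 5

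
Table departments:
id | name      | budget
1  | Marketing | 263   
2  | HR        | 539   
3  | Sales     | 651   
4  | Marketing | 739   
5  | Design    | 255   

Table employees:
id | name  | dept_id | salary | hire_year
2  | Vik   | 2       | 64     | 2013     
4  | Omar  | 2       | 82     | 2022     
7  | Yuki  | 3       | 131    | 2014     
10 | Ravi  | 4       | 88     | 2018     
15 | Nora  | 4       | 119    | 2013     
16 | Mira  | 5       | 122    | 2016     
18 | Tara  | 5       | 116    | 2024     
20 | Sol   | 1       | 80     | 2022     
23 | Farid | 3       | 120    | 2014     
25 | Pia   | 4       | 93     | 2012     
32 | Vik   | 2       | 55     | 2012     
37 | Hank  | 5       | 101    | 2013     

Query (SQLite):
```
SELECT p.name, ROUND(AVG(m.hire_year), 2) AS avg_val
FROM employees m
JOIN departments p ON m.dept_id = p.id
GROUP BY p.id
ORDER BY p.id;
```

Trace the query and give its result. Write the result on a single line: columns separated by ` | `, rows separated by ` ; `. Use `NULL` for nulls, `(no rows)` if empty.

Marketing | 2022 ; HR | 2015.67 ; Sales | 2014 ; Marketing | 2014.33 ; Design | 2017.67

Join each employees row to its departments via dept_id.
Group joined rows by departments.id; compute ROUND(AVG(m.hire_year), 2) per group.
  1: ids {20} → ROUND(AVG(m.hire_year), 2)=2022
  2: ids {2, 4, 32} → ROUND(AVG(m.hire_year), 2)=2015.67
  3: ids {7, 23} → ROUND(AVG(m.hire_year), 2)=2014
  4: ids {10, 15, 25} → ROUND(AVG(m.hire_year), 2)=2014.33
  5: ids {16, 18, 37} → ROUND(AVG(m.hire_year), 2)=2017.67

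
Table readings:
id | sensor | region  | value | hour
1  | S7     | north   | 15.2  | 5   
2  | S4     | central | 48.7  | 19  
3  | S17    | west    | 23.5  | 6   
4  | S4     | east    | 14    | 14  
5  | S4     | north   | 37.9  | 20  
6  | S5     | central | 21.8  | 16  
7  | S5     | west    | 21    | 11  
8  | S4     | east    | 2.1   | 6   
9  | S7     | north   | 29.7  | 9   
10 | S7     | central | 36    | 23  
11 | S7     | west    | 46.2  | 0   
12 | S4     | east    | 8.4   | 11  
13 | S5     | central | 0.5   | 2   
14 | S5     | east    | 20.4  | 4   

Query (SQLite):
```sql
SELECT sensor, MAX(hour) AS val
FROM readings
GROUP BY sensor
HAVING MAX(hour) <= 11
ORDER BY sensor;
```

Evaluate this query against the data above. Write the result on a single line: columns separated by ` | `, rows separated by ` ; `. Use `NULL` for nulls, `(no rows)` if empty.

S17 | 6

Partition readings by sensor; compute MAX(hour) within each group.
HAVING: keep groups where MAX(hour) <= 11.
  S17: ids {3} → MAX(hour)=6
  S4: ids {2, 4, 5, 8, 12} → MAX(hour)=20
  S5: ids {6, 7, 13, 14} → MAX(hour)=16
  S7: ids {1, 9, 10, 11} → MAX(hour)=23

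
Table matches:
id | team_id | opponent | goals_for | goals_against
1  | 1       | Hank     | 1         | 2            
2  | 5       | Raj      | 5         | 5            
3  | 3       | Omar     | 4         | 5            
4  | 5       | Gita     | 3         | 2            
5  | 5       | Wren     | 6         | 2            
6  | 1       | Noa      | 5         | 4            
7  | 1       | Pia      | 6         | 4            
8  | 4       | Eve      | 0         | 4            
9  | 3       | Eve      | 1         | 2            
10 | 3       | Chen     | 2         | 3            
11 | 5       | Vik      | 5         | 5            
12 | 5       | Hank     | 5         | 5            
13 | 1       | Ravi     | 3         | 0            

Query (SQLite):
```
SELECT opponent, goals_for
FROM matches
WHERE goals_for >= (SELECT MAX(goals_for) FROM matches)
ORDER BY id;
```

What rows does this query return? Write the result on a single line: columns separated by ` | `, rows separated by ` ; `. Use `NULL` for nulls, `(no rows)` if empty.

Scalar subquery: MAX(goals_for) over all matches rows = 6.
Keep rows where goals_for >= that value.

Wren | 6 ; Pia | 6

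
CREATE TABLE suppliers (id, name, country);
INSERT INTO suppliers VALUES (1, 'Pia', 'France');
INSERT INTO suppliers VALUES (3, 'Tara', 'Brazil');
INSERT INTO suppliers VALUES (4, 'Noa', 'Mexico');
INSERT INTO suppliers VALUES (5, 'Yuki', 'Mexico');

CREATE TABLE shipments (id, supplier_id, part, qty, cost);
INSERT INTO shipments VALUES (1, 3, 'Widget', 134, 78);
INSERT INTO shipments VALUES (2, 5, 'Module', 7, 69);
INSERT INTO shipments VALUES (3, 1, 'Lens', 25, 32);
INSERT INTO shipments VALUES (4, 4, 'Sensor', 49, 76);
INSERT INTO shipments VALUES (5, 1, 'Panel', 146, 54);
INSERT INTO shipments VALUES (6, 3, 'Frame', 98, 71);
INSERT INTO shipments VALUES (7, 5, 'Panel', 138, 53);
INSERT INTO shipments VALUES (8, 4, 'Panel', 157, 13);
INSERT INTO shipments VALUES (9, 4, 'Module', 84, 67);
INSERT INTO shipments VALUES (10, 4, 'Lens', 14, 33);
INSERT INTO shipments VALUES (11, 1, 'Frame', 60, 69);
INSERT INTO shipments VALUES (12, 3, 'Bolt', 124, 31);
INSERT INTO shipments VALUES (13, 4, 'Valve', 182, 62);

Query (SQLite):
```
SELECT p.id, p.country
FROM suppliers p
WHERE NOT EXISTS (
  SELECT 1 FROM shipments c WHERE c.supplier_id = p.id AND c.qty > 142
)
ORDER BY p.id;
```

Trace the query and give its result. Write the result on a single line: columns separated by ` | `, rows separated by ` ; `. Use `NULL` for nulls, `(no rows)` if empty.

3 | Brazil ; 5 | Mexico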